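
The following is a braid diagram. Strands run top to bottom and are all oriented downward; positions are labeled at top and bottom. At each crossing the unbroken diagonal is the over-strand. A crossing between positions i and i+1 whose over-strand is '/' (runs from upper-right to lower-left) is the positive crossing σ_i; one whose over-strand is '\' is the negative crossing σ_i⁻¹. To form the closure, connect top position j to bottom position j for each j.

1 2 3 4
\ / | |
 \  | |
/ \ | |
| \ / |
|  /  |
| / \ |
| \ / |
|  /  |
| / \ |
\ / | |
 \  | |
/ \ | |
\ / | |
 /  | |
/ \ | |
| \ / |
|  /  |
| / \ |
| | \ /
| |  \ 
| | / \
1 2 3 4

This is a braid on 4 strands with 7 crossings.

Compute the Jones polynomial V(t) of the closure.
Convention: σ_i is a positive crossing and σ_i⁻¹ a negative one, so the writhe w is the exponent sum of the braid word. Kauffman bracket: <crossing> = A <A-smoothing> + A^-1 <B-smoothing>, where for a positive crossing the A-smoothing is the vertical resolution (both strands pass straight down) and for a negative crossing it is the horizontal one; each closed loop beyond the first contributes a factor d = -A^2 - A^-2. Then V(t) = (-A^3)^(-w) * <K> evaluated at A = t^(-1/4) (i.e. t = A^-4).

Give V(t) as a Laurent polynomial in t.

-t^4 + t^3 + t

Derivation:
Reading the diagram top to bottom ('/'-over between positions i,i+1 = s_i, '\'-over = s_i^-1): braid word = s1^-1 s2 s2 s1^-1 s1 s2 s3^-1.
The presented braid s1^-1 s2 s2 s1^-1 s1 s2 s3^-1 on 4 strands reduces by inverse Markov moves (closure unchanged at each step):
  Destabilize: the word has the form β·s3^-1 where s3^-1 occurs only as the final letter (β ∈ B_3); drop it and the last strand → 3 strands.
Reduced to β = s1^-1 s2 s2 s1^-1 s1 s2 on 3 strands, 6 crossings.
Compute on β:
First cancel adjacent σ_i σ_i⁻¹ pairs (Reidemeister II — same braid, same closure): s1^-1 s2 s2 s1^-1 s1 s2 → s1^-1 s2 s2 s2.
Braid: s1^-1 s2 s2 s2 on 3 strands, 4 crossings.
Writhe w = (#positive) - (#negative) = 3 - 1 = 2.
Computing the Kauffman bracket via state sum. There are 2^4 = 16 states.
Each crossing splits two ways (0=vertical, 1=horizontal). The state's weight is A^(#A-smoothings - #B-smoothings) * d^(loops - 1).
  state 0000: A-exp=+2, loops=3, term = A^2 * d^2
  state 0001: A-exp=+0, loops=2, term = A^0 * d^1
  state 0010: A-exp=+0, loops=2, term = A^0 * d^1
  state 0011: A-exp=-2, loops=3, term = A^-2 * d^2
  state 0100: A-exp=+0, loops=2, term = A^0 * d^1
  state 0101: A-exp=-2, loops=3, term = A^-2 * d^2
  state 0110: A-exp=-2, loops=3, term = A^-2 * d^2
  state 0111: A-exp=-4, loops=4, term = A^-4 * d^3
  state 1000: A-exp=+4, loops=2, term = A^4 * d^1
  state 1001: A-exp=+2, loops=1, term = A^2 * d^0
  state 1010: A-exp=+2, loops=1, term = A^2 * d^0
  state 1011: A-exp=+0, loops=2, term = A^0 * d^1
  state 1100: A-exp=+2, loops=1, term = A^2 * d^0
  state 1101: A-exp=+0, loops=2, term = A^0 * d^1
  state 1110: A-exp=+0, loops=2, term = A^0 * d^1
  state 1111: A-exp=-2, loops=3, term = A^-2 * d^2
Collect the terms by A-exponent (count of states per loop number):
Powers of d = -A^2 - A^-2: d^2 = A^4 + 2 + A^-4; d^3 = -A^6 - 3*A^2 - 3*A^-2 - A^-6.
  A^4 * (d) = -A^6 - A^2
  A^2 * (3 + d^2) = A^6 + 5*A^2 + A^-2
  A^0 * (6*d) = -6*A^2 - 6*A^-2
  A^-2 * (4*d^2) = 4*A^2 + 8*A^-2 + 4*A^-6
  A^-4 * (d^3) = -A^2 - 3*A^-2 - 3*A^-6 - A^-10
Summing the groups: <K> = A^2 + A^-6 - A^-10
Normalise by the writhe: (-A^3)^(-w) = (-A^3)^(-2) = A^-6, so f(A) = A^-6 * <K> = A^-4 + A^-12 - A^-16.
Substitute A = t^(-1/4), i.e. A^e → t^(-e/4): V(t) = -t^4 + t^3 + t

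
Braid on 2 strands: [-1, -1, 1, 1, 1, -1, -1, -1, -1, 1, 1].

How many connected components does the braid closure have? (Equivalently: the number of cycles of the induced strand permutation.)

1

Derivation:
Track the strand permutation on 2 strands, starting from identity.
  step 1: s1^-1 swaps positions 1,2 -> [2 1]
  step 2: s1^-1 swaps positions 1,2 -> [1 2]
  step 3: s1 swaps positions 1,2 -> [2 1]
  step 4: s1 swaps positions 1,2 -> [1 2]
  step 5: s1 swaps positions 1,2 -> [2 1]
  step 6: s1^-1 swaps positions 1,2 -> [1 2]
  step 7: s1^-1 swaps positions 1,2 -> [2 1]
  step 8: s1^-1 swaps positions 1,2 -> [1 2]
  step 9: s1^-1 swaps positions 1,2 -> [2 1]
  step 10: s1 swaps positions 1,2 -> [1 2]
  step 11: s1 swaps positions 1,2 -> [2 1]
Final permutation (position -> original strand): [2 1]
Closure components = cycle count of this permutation = 1.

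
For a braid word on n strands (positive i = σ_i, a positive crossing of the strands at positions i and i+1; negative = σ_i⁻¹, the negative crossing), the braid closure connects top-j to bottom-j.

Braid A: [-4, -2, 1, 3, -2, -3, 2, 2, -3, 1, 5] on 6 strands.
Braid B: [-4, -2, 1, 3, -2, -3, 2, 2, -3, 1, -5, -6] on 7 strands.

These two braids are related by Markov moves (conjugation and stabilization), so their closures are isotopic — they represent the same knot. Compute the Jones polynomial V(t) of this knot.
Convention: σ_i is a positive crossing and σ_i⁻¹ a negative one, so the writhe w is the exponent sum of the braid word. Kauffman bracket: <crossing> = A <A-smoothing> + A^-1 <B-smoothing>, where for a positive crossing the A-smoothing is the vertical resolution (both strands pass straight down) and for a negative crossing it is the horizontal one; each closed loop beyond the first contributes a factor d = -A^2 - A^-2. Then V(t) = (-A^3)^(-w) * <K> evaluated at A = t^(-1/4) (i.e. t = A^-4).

Markov-equivalent braids have isotopic closures, hence identical knot invariants. Strip the Markov moves from each word to reach a common short braid β, then compute V(t) once on β.
Braid A: s4^-1 s2^-1 s1 s3 s2^-1 s3^-1 s2 s2 s3^-1 s1 s5 on 6 strands reduces by inverse Markov moves (closure unchanged at each step):
  Destabilize: the word has the form β·s5 where s5 occurs only as the final letter (β ∈ B_5); drop it and the last strand → 5 strands.
Reduced to β = s4^-1 s2^-1 s1 s3 s2^-1 s3^-1 s2 s2 s3^-1 s1 on 5 strands, 10 crossings.
Braid B: s4^-1 s2^-1 s1 s3 s2^-1 s3^-1 s2 s2 s3^-1 s1 s5^-1 s6^-1 on 7 strands reduces by inverse Markov moves (closure unchanged at each step):
  Destabilize: the word has the form β·s6^-1 where s6^-1 occurs only as the final letter (β ∈ B_6); drop it and the last strand → 6 strands.
  Destabilize: the word has the form β·s5^-1 where s5^-1 occurs only as the final letter (β ∈ B_5); drop it and the last strand → 5 strands.
Reduced to β = s4^-1 s2^-1 s1 s3 s2^-1 s3^-1 s2 s2 s3^-1 s1 on 5 strands, 10 crossings.
Both give the same β = s4^-1 s2^-1 s1 s3 s2^-1 s3^-1 s2 s2 s3^-1 s1 on 5 strands, so one state sum suffices:
Braid: s4^-1 s2^-1 s1 s3 s2^-1 s3^-1 s2 s2 s3^-1 s1 on 5 strands, 10 crossings.
Writhe w = (#positive) - (#negative) = 5 - 5 = 0.
Enumerate smoothing states for the bracket polynomial. There are 2^10 = 1024 states.
For each crossing: s=0 is the vertical smoothing, s=1 horizontal. Crossing k contributes A^(sign_k * (1 - 2*s_k)); loop factor d = -A^2 - A^-2.
Tabulate the states by total A-exponent and number of loops L (A-exp: L × count):
  A^10: L=4 ×1
  A^8: L=3 ×9, L=5 ×1
  A^6: L=2 ×27, L=4 ×18
  A^4: L=1 ×28, L=3 ×78, L=5 ×14
  A^2: L=2 ×116, L=4 ×88, L=6 ×6
  A^0: L=1 ×27, L=3 ×178, L=5 ×46, L=7 ×1
  A^-2: L=2 ×78, L=4 ×123, L=6 ×9
  A^-4: L=1 ×6, L=3 ×78, L=5 ×36
  A^-6: L=2 ×11, L=4 ×31, L=6 ×3
  A^-8: L=3 ×6, L=5 ×4
  A^-10: L=4 ×1
Each group contributes A^e * Σ count * d^(L-1):
Powers of d = -A^2 - A^-2: d^2 = A^4 + 2 + A^-4; d^3 = -A^6 - 3*A^2 - 3*A^-2 - A^-6; d^4 = A^8 + 4*A^4 + 6 + 4*A^-4 + A^-8; d^5 = -A^10 - 5*A^6 - 10*A^2 - 10*A^-2 - 5*A^-6 - A^-10; d^6 = A^12 + 6*A^8 + 15*A^4 + 20 + 15*A^-4 + 6*A^-8 + A^-12.
  A^10 * (d^3) = -A^16 - 3*A^12 - 3*A^8 - A^4
  A^8 * (9*d^2 + d^4) = A^16 + 13*A^12 + 24*A^8 + 13*A^4 + 1
  A^6 * (27*d + 18*d^3) = -18*A^12 - 81*A^8 - 81*A^4 - 18
  A^4 * (28 + 78*d^2 + 14*d^4) = 14*A^12 + 134*A^8 + 268*A^4 + 134 + 14*A^-4
  A^2 * (116*d + 88*d^3 + 6*d^5) = -6*A^12 - 118*A^8 - 440*A^4 - 440 - 118*A^-4 - 6*A^-8
  A^0 * (27 + 178*d^2 + 46*d^4 + d^6) = A^12 + 52*A^8 + 377*A^4 + 679 + 377*A^-4 + 52*A^-8 + A^-12
  A^-2 * (78*d + 123*d^3 + 9*d^5) = -9*A^8 - 168*A^4 - 537 - 537*A^-4 - 168*A^-8 - 9*A^-12
  A^-4 * (6 + 78*d^2 + 36*d^4) = 36*A^4 + 222 + 378*A^-4 + 222*A^-8 + 36*A^-12
  A^-6 * (11*d + 31*d^3 + 3*d^5) = -3*A^4 - 46 - 134*A^-4 - 134*A^-8 - 46*A^-12 - 3*A^-16
  A^-8 * (6*d^2 + 4*d^4) = 4 + 22*A^-4 + 36*A^-8 + 22*A^-12 + 4*A^-16
  A^-10 * (d^3) = -A^-4 - 3*A^-8 - 3*A^-12 - A^-16
Summing the groups: <K> = A^12 - A^8 + A^4 - 1 + A^-4 - A^-8 + A^-12
Normalise by the writhe: (-A^3)^(-w) = (-A^3)^(0) = 1, so f(A) = 1 * <K> = A^12 - A^8 + A^4 - 1 + A^-4 - A^-8 + A^-12.
Substitute A = t^(-1/4), i.e. A^e → t^(-e/4): V(t) = t^3 - t^2 + t - 1 + t^-1 - t^-2 + t^-3

Answer: t^3 - t^2 + t - 1 + t^-1 - t^-2 + t^-3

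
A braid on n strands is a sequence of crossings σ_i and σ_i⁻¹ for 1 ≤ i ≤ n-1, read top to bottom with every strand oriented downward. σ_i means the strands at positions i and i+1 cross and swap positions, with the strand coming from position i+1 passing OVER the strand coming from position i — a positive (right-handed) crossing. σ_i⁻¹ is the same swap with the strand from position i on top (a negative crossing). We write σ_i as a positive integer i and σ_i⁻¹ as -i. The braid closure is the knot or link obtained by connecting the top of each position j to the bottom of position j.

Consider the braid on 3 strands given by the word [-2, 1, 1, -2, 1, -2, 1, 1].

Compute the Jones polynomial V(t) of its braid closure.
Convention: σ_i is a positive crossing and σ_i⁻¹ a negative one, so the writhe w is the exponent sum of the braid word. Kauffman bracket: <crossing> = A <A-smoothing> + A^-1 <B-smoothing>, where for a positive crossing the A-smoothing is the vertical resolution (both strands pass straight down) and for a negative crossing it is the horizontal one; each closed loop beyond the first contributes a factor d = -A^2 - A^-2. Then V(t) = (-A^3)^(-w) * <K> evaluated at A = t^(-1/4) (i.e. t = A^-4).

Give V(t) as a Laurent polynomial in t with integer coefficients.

Braid: s2^-1 s1 s1 s2^-1 s1 s2^-1 s1 s1 on 3 strands, 8 crossings.
Writhe w = (#positive) - (#negative) = 5 - 3 = 2.
Computing the Kauffman bracket via state sum. There are 2^8 = 256 states.
Smooth each crossing (0=||, 1=⌣⌢); contribution A^(Σ sign_k(1-2s_k)) * d^(L-1).
Tabulate the states by total A-exponent and number of loops L (A-exp: L × count):
  A^8: L=4 ×1
  A^6: L=3 ×8
  A^4: L=2 ×26, L=4 ×2
  A^2: L=1 ×35, L=3 ×21
  A^0: L=2 ×63, L=4 ×7
  A^-2: L=3 ×55, L=5 ×1
  A^-4: L=4 ×28
  A^-6: L=5 ×8
  A^-8: L=6 ×1
Each group contributes A^e * Σ count * d^(L-1):
Powers of d = -A^2 - A^-2: d^2 = A^4 + 2 + A^-4; d^3 = -A^6 - 3*A^2 - 3*A^-2 - A^-6; d^4 = A^8 + 4*A^4 + 6 + 4*A^-4 + A^-8; d^5 = -A^10 - 5*A^6 - 10*A^2 - 10*A^-2 - 5*A^-6 - A^-10.
  A^8 * (d^3) = -A^14 - 3*A^10 - 3*A^6 - A^2
  A^6 * (8*d^2) = 8*A^10 + 16*A^6 + 8*A^2
  A^4 * (26*d + 2*d^3) = -2*A^10 - 32*A^6 - 32*A^2 - 2*A^-2
  A^2 * (35 + 21*d^2) = 21*A^6 + 77*A^2 + 21*A^-2
  A^0 * (63*d + 7*d^3) = -7*A^6 - 84*A^2 - 84*A^-2 - 7*A^-6
  A^-2 * (55*d^2 + d^4) = A^6 + 59*A^2 + 116*A^-2 + 59*A^-6 + A^-10
  A^-4 * (28*d^3) = -28*A^2 - 84*A^-2 - 84*A^-6 - 28*A^-10
  A^-6 * (8*d^4) = 8*A^2 + 32*A^-2 + 48*A^-6 + 32*A^-10 + 8*A^-14
  A^-8 * (d^5) = -A^2 - 5*A^-2 - 10*A^-6 - 10*A^-10 - 5*A^-14 - A^-18
Summing the groups: <K> = -A^14 + 3*A^10 - 4*A^6 + 6*A^2 - 6*A^-2 + 6*A^-6 - 5*A^-10 + 3*A^-14 - A^-18
Normalise by the writhe: (-A^3)^(-w) = (-A^3)^(-2) = A^-6, so f(A) = A^-6 * <K> = -A^8 + 3*A^4 - 4 + 6*A^-4 - 6*A^-8 + 6*A^-12 - 5*A^-16 + 3*A^-20 - A^-24.
Substitute A = t^(-1/4), i.e. A^e → t^(-e/4): V(t) = -t^6 + 3*t^5 - 5*t^4 + 6*t^3 - 6*t^2 + 6*t - 4 + 3*t^-1 - t^-2

Answer: -t^6 + 3*t^5 - 5*t^4 + 6*t^3 - 6*t^2 + 6*t - 4 + 3*t^-1 - t^-2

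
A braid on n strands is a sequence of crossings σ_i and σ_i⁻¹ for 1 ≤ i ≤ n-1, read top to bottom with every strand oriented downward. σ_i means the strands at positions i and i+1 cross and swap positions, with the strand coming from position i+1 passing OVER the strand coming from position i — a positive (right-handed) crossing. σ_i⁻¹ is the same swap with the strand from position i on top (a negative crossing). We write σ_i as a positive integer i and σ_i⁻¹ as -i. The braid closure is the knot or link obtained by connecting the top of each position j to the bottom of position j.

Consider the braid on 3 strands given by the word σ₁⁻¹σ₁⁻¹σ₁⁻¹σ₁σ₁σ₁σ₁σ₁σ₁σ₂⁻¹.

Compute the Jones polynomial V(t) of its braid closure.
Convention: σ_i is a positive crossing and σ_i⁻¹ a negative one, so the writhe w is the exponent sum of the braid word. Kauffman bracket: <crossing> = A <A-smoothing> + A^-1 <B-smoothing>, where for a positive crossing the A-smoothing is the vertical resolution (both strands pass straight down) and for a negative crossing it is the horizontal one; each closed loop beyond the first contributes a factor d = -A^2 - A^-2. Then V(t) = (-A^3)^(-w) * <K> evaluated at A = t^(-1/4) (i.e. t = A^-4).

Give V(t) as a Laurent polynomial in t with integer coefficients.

-t^4 + t^3 + t

Derivation:
The presented braid s1^-1 s1^-1 s1^-1 s1 s1 s1 s1 s1 s1 s2^-1 on 3 strands reduces by inverse Markov moves (closure unchanged at each step):
  Destabilize: the word has the form β·s2^-1 where s2^-1 occurs only as the final letter (β ∈ B_2); drop it and the last strand → 2 strands.
  Deconjugate: the word is γ·β·γ⁻¹ with γ = s1^-1 (prefix) and γ⁻¹ = s1 (suffix); strip both.
  Deconjugate: the word is γ·β·γ⁻¹ with γ = s1^-1 s1^-1 (prefix) and γ⁻¹ = s1 s1 (suffix); strip both.
Reduced to β = s1 s1 s1 on 2 strands, 3 crossings.
Compute on β:
Braid: s1 s1 s1 on 2 strands, 3 crossings.
Writhe w = (#positive) - (#negative) = 3 - 0 = 3.
Enumerate smoothing states for the bracket polynomial. There are 2^3 = 8 states.
Smooth each crossing (0=||, 1=⌣⌢); contribution A^(Σ sign_k(1-2s_k)) * d^(L-1).
  state 000: A-exp=+3, loops=2, term = A^3 * d^1
  state 001: A-exp=+1, loops=1, term = A^1 * d^0
  state 010: A-exp=+1, loops=1, term = A^1 * d^0
  state 011: A-exp=-1, loops=2, term = A^-1 * d^1
  state 100: A-exp=+1, loops=1, term = A^1 * d^0
  state 101: A-exp=-1, loops=2, term = A^-1 * d^1
  state 110: A-exp=-1, loops=2, term = A^-1 * d^1
  state 111: A-exp=-3, loops=3, term = A^-3 * d^2
Collect the terms by A-exponent (count of states per loop number):
Powers of d = -A^2 - A^-2: d^2 = A^4 + 2 + A^-4.
  A^3 * (d) = -A^5 - A
  A^1 * (3) = 3*A
  A^-1 * (3*d) = -3*A - 3*A^-3
  A^-3 * (d^2) = A + 2*A^-3 + A^-7
Summing the groups: <K> = -A^5 - A^-3 + A^-7
Normalise by the writhe: (-A^3)^(-w) = (-A^3)^(-3) = -A^-9, so f(A) = -A^-9 * <K> = A^-4 + A^-12 - A^-16.
Substitute A = t^(-1/4), i.e. A^e → t^(-e/4): V(t) = -t^4 + t^3 + t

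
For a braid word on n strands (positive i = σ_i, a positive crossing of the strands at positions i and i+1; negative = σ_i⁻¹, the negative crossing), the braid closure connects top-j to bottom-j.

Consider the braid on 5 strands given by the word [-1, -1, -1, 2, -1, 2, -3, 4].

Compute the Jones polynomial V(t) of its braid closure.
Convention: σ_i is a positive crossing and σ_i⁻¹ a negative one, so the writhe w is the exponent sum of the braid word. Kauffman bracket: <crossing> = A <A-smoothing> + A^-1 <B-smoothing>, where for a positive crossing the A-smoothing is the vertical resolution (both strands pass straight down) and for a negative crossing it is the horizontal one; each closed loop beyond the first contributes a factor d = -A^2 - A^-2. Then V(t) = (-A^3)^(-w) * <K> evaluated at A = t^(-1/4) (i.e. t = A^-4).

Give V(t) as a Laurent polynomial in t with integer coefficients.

The presented braid s1^-1 s1^-1 s1^-1 s2 s1^-1 s2 s3^-1 s4 on 5 strands reduces by inverse Markov moves (closure unchanged at each step):
  Destabilize: the word has the form β·s4 where s4 occurs only as the final letter (β ∈ B_4); drop it and the last strand → 4 strands.
  Destabilize: the word has the form β·s3^-1 where s3^-1 occurs only as the final letter (β ∈ B_3); drop it and the last strand → 3 strands.
Reduced to β = s1^-1 s1^-1 s1^-1 s2 s1^-1 s2 on 3 strands, 6 crossings.
Compute on β:
Braid: s1^-1 s1^-1 s1^-1 s2 s1^-1 s2 on 3 strands, 6 crossings.
Writhe w = (#positive) - (#negative) = 2 - 4 = -2.
Enumerate smoothing states for the bracket polynomial. There are 2^6 = 64 states.
For each crossing: s=0 is the vertical smoothing, s=1 horizontal. Crossing k contributes A^(sign_k * (1 - 2*s_k)); loop factor d = -A^2 - A^-2.
Tabulate the states by total A-exponent and number of loops L (A-exp: L × count):
  A^6: L=5 ×1
  A^4: L=4 ×6
  A^2: L=3 ×15
  A^0: L=2 ×19, L=4 ×1
  A^-2: L=1 ×11, L=3 ×4
  A^-4: L=2 ×6
  A^-6: L=3 ×1
Each group contributes A^e * Σ count * d^(L-1):
Powers of d = -A^2 - A^-2: d^2 = A^4 + 2 + A^-4; d^3 = -A^6 - 3*A^2 - 3*A^-2 - A^-6; d^4 = A^8 + 4*A^4 + 6 + 4*A^-4 + A^-8.
  A^6 * (d^4) = A^14 + 4*A^10 + 6*A^6 + 4*A^2 + A^-2
  A^4 * (6*d^3) = -6*A^10 - 18*A^6 - 18*A^2 - 6*A^-2
  A^2 * (15*d^2) = 15*A^6 + 30*A^2 + 15*A^-2
  A^0 * (19*d + d^3) = -A^6 - 22*A^2 - 22*A^-2 - A^-6
  A^-2 * (11 + 4*d^2) = 4*A^2 + 19*A^-2 + 4*A^-6
  A^-4 * (6*d) = -6*A^-2 - 6*A^-6
  A^-6 * (d^2) = A^-2 + 2*A^-6 + A^-10
Summing the groups: <K> = A^14 - 2*A^10 + 2*A^6 - 2*A^2 + 2*A^-2 - A^-6 + A^-10
Normalise by the writhe: (-A^3)^(-w) = (-A^3)^(2) = A^6, so f(A) = A^6 * <K> = A^20 - 2*A^16 + 2*A^12 - 2*A^8 + 2*A^4 - 1 + A^-4.
Substitute A = t^(-1/4), i.e. A^e → t^(-e/4): V(t) = t - 1 + 2*t^-1 - 2*t^-2 + 2*t^-3 - 2*t^-4 + t^-5

Answer: t - 1 + 2*t^-1 - 2*t^-2 + 2*t^-3 - 2*t^-4 + t^-5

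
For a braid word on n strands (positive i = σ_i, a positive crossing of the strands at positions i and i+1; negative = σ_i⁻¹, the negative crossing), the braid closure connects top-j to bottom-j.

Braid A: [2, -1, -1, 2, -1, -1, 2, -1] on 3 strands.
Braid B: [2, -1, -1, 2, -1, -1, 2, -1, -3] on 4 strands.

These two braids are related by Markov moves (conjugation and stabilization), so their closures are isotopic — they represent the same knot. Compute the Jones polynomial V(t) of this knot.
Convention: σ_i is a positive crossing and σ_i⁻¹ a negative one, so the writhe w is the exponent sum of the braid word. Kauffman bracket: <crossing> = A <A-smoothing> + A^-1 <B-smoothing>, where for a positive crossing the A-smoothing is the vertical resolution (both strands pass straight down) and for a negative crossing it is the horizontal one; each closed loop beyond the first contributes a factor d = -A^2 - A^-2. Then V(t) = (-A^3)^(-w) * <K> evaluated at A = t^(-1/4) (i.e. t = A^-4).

-t^2 + 3*t - 4 + 6*t^-1 - 6*t^-2 + 6*t^-3 - 5*t^-4 + 3*t^-5 - t^-6

Derivation:
Markov-equivalent braids have isotopic closures, hence identical knot invariants. Strip the Markov moves from each word to reach a common short braid β, then compute V(t) once on β.
Braid A: s2 s1^-1 s1^-1 s2 s1^-1 s1^-1 s2 s1^-1 on 3 strands has no conjugating prefix/suffix or stabilization to strip; take β = s2 s1^-1 s1^-1 s2 s1^-1 s1^-1 s2 s1^-1.
Braid B: s2 s1^-1 s1^-1 s2 s1^-1 s1^-1 s2 s1^-1 s3^-1 on 4 strands reduces by inverse Markov moves (closure unchanged at each step):
  Destabilize: the word has the form β·s3^-1 where s3^-1 occurs only as the final letter (β ∈ B_3); drop it and the last strand → 3 strands.
Reduced to β = s2 s1^-1 s1^-1 s2 s1^-1 s1^-1 s2 s1^-1 on 3 strands, 8 crossings.
Both give the same β = s2 s1^-1 s1^-1 s2 s1^-1 s1^-1 s2 s1^-1 on 3 strands, so one state sum suffices:
Braid: s2 s1^-1 s1^-1 s2 s1^-1 s1^-1 s2 s1^-1 on 3 strands, 8 crossings.
Writhe w = (#positive) - (#negative) = 3 - 5 = -2.
Computing the Kauffman bracket via state sum. There are 2^8 = 256 states.
Smooth each crossing (0=||, 1=⌣⌢); contribution A^(Σ sign_k(1-2s_k)) * d^(L-1).
Tabulate the states by total A-exponent and number of loops L (A-exp: L × count):
  A^8: L=6 ×1
  A^6: L=5 ×8
  A^4: L=4 ×28
  A^2: L=3 ×55, L=5 ×1
  A^0: L=2 ×63, L=4 ×7
  A^-2: L=1 ×35, L=3 ×21
  A^-4: L=2 ×26, L=4 ×2
  A^-6: L=3 ×8
  A^-8: L=4 ×1
Each group contributes A^e * Σ count * d^(L-1):
Powers of d = -A^2 - A^-2: d^2 = A^4 + 2 + A^-4; d^3 = -A^6 - 3*A^2 - 3*A^-2 - A^-6; d^4 = A^8 + 4*A^4 + 6 + 4*A^-4 + A^-8; d^5 = -A^10 - 5*A^6 - 10*A^2 - 10*A^-2 - 5*A^-6 - A^-10.
  A^8 * (d^5) = -A^18 - 5*A^14 - 10*A^10 - 10*A^6 - 5*A^2 - A^-2
  A^6 * (8*d^4) = 8*A^14 + 32*A^10 + 48*A^6 + 32*A^2 + 8*A^-2
  A^4 * (28*d^3) = -28*A^10 - 84*A^6 - 84*A^2 - 28*A^-2
  A^2 * (55*d^2 + d^4) = A^10 + 59*A^6 + 116*A^2 + 59*A^-2 + A^-6
  A^0 * (63*d + 7*d^3) = -7*A^6 - 84*A^2 - 84*A^-2 - 7*A^-6
  A^-2 * (35 + 21*d^2) = 21*A^2 + 77*A^-2 + 21*A^-6
  A^-4 * (26*d + 2*d^3) = -2*A^2 - 32*A^-2 - 32*A^-6 - 2*A^-10
  A^-6 * (8*d^2) = 8*A^-2 + 16*A^-6 + 8*A^-10
  A^-8 * (d^3) = -A^-2 - 3*A^-6 - 3*A^-10 - A^-14
Summing the groups: <K> = -A^18 + 3*A^14 - 5*A^10 + 6*A^6 - 6*A^2 + 6*A^-2 - 4*A^-6 + 3*A^-10 - A^-14
Normalise by the writhe: (-A^3)^(-w) = (-A^3)^(2) = A^6, so f(A) = A^6 * <K> = -A^24 + 3*A^20 - 5*A^16 + 6*A^12 - 6*A^8 + 6*A^4 - 4 + 3*A^-4 - A^-8.
Substitute A = t^(-1/4), i.e. A^e → t^(-e/4): V(t) = -t^2 + 3*t - 4 + 6*t^-1 - 6*t^-2 + 6*t^-3 - 5*t^-4 + 3*t^-5 - t^-6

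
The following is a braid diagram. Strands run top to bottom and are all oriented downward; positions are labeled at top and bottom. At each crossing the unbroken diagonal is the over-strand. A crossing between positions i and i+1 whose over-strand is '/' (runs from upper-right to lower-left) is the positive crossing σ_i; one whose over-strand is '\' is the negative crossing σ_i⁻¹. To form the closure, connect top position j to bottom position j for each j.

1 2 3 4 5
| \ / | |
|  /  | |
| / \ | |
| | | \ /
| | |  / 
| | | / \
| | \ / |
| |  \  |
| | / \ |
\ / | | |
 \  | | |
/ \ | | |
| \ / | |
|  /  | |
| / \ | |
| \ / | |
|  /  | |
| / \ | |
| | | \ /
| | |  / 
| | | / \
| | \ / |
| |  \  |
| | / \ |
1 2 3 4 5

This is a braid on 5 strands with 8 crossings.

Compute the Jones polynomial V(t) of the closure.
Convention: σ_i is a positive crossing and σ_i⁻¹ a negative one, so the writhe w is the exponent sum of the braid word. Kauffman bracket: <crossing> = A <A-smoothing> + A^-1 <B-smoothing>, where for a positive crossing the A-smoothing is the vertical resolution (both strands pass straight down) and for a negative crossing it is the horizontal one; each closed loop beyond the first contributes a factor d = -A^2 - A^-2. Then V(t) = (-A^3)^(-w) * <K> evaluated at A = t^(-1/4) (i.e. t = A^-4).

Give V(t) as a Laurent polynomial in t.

-t^6 + 2*t^5 - 3*t^4 + 4*t^3 - 3*t^2 + 3*t - 2 + t^-1

Derivation:
Reading the diagram top to bottom ('/'-over between positions i,i+1 = s_i, '\'-over = s_i^-1): braid word = s2 s4 s3^-1 s1^-1 s2 s2 s4 s3^-1.
Braid: s2 s4 s3^-1 s1^-1 s2 s2 s4 s3^-1 on 5 strands, 8 crossings.
Writhe w = (#positive) - (#negative) = 5 - 3 = 2.
Enumerate smoothing states for the bracket polynomial. There are 2^8 = 256 states.
Smooth each crossing (0=||, 1=⌣⌢); contribution A^(Σ sign_k(1-2s_k)) * d^(L-1).
Tabulate the states by total A-exponent and number of loops L (A-exp: L × count):
  A^8: L=4 ×1
  A^6: L=3 ×7, L=5 ×1
  A^4: L=2 ×19, L=4 ×9
  A^2: L=1 ×19, L=3 ×35, L=5 ×2
  A^0: L=2 ×48, L=4 ×22
  A^-2: L=3 ×49, L=5 ×7
  A^-4: L=4 ×27, L=6 ×1
  A^-6: L=5 ×8
  A^-8: L=6 ×1
Each group contributes A^e * Σ count * d^(L-1):
Powers of d = -A^2 - A^-2: d^2 = A^4 + 2 + A^-4; d^3 = -A^6 - 3*A^2 - 3*A^-2 - A^-6; d^4 = A^8 + 4*A^4 + 6 + 4*A^-4 + A^-8; d^5 = -A^10 - 5*A^6 - 10*A^2 - 10*A^-2 - 5*A^-6 - A^-10.
  A^8 * (d^3) = -A^14 - 3*A^10 - 3*A^6 - A^2
  A^6 * (7*d^2 + d^4) = A^14 + 11*A^10 + 20*A^6 + 11*A^2 + A^-2
  A^4 * (19*d + 9*d^3) = -9*A^10 - 46*A^6 - 46*A^2 - 9*A^-2
  A^2 * (19 + 35*d^2 + 2*d^4) = 2*A^10 + 43*A^6 + 101*A^2 + 43*A^-2 + 2*A^-6
  A^0 * (48*d + 22*d^3) = -22*A^6 - 114*A^2 - 114*A^-2 - 22*A^-6
  A^-2 * (49*d^2 + 7*d^4) = 7*A^6 + 77*A^2 + 140*A^-2 + 77*A^-6 + 7*A^-10
  A^-4 * (27*d^3 + d^5) = -A^6 - 32*A^2 - 91*A^-2 - 91*A^-6 - 32*A^-10 - A^-14
  A^-6 * (8*d^4) = 8*A^2 + 32*A^-2 + 48*A^-6 + 32*A^-10 + 8*A^-14
  A^-8 * (d^5) = -A^2 - 5*A^-2 - 10*A^-6 - 10*A^-10 - 5*A^-14 - A^-18
Summing the groups: <K> = A^10 - 2*A^6 + 3*A^2 - 3*A^-2 + 4*A^-6 - 3*A^-10 + 2*A^-14 - A^-18
Normalise by the writhe: (-A^3)^(-w) = (-A^3)^(-2) = A^-6, so f(A) = A^-6 * <K> = A^4 - 2 + 3*A^-4 - 3*A^-8 + 4*A^-12 - 3*A^-16 + 2*A^-20 - A^-24.
Substitute A = t^(-1/4), i.e. A^e → t^(-e/4): V(t) = -t^6 + 2*t^5 - 3*t^4 + 4*t^3 - 3*t^2 + 3*t - 2 + t^-1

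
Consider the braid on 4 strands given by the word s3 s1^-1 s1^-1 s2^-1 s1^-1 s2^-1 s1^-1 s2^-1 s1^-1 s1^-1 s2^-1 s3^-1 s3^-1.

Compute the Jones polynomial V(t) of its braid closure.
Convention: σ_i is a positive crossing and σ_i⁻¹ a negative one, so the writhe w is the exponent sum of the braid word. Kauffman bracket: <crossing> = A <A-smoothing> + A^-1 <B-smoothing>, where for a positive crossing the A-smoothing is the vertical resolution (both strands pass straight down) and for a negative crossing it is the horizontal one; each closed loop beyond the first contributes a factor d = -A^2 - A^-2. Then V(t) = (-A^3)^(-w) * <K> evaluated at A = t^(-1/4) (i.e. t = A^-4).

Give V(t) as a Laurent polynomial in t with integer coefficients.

The presented braid s3 s1^-1 s1^-1 s2^-1 s1^-1 s2^-1 s1^-1 s2^-1 s1^-1 s1^-1 s2^-1 s3^-1 s3^-1 on 4 strands reduces by inverse Markov moves (closure unchanged at each step):
  Deconjugate: the word is γ·β·γ⁻¹ with γ = s3 (prefix) and γ⁻¹ = s3^-1 (suffix); strip both.
  Destabilize: the word has the form β·s3^-1 where s3^-1 occurs only as the final letter (β ∈ B_3); drop it and the last strand → 3 strands.
Reduced to β = s1^-1 s1^-1 s2^-1 s1^-1 s2^-1 s1^-1 s2^-1 s1^-1 s1^-1 s2^-1 on 3 strands, 10 crossings.
Compute on β:
Braid: s1^-1 s1^-1 s2^-1 s1^-1 s2^-1 s1^-1 s2^-1 s1^-1 s1^-1 s2^-1 on 3 strands, 10 crossings.
Writhe w = (#positive) - (#negative) = 0 - 10 = -10.
Enumerate smoothing states for the bracket polynomial. There are 2^10 = 1024 states.
Each crossing splits two ways (0=vertical, 1=horizontal). The state's weight is A^(#A-smoothings - #B-smoothings) * d^(loops - 1).
Tabulate the states by total A-exponent and number of loops L (A-exp: L × count):
  A^10: L=3 ×1
  A^8: L=2 ×4, L=4 ×6
  A^6: L=1 ×4, L=3 ×30, L=5 ×11
  A^4: L=2 ×48, L=4 ×65, L=6 ×7
  A^2: L=1 ×24, L=3 ×140, L=5 ×45, L=7 ×1
  A^0: L=2 ×129, L=4 ×117, L=6 ×6
  A^-2: L=1 ×43, L=3 ×151, L=5 ×16
  A^-4: L=2 ×96, L=4 ×24
  A^-6: L=1 ×24, L=3 ×21
  A^-8: L=2 ×10
  A^-10: L=3 ×1
Each group contributes A^e * Σ count * d^(L-1):
Powers of d = -A^2 - A^-2: d^2 = A^4 + 2 + A^-4; d^3 = -A^6 - 3*A^2 - 3*A^-2 - A^-6; d^4 = A^8 + 4*A^4 + 6 + 4*A^-4 + A^-8; d^5 = -A^10 - 5*A^6 - 10*A^2 - 10*A^-2 - 5*A^-6 - A^-10; d^6 = A^12 + 6*A^8 + 15*A^4 + 20 + 15*A^-4 + 6*A^-8 + A^-12.
  A^10 * (d^2) = A^14 + 2*A^10 + A^6
  A^8 * (4*d + 6*d^3) = -6*A^14 - 22*A^10 - 22*A^6 - 6*A^2
  A^6 * (4 + 30*d^2 + 11*d^4) = 11*A^14 + 74*A^10 + 130*A^6 + 74*A^2 + 11*A^-2
  A^4 * (48*d + 65*d^3 + 7*d^5) = -7*A^14 - 100*A^10 - 313*A^6 - 313*A^2 - 100*A^-2 - 7*A^-6
  A^2 * (24 + 140*d^2 + 45*d^4 + d^6) = A^14 + 51*A^10 + 335*A^6 + 594*A^2 + 335*A^-2 + 51*A^-6 + A^-10
  A^0 * (129*d + 117*d^3 + 6*d^5) = -6*A^10 - 147*A^6 - 540*A^2 - 540*A^-2 - 147*A^-6 - 6*A^-10
  A^-2 * (43 + 151*d^2 + 16*d^4) = 16*A^6 + 215*A^2 + 441*A^-2 + 215*A^-6 + 16*A^-10
  A^-4 * (96*d + 24*d^3) = -24*A^2 - 168*A^-2 - 168*A^-6 - 24*A^-10
  A^-6 * (24 + 21*d^2) = 21*A^-2 + 66*A^-6 + 21*A^-10
  A^-8 * (10*d) = -10*A^-6 - 10*A^-10
  A^-10 * (d^2) = A^-6 + 2*A^-10 + A^-14
Summing the groups: <K> = -A^10 + A^-6 + A^-14
Normalise by the writhe: (-A^3)^(-w) = (-A^3)^(10) = A^30, so f(A) = A^30 * <K> = -A^40 + A^24 + A^16.
Substitute A = t^(-1/4), i.e. A^e → t^(-e/4): V(t) = t^-4 + t^-6 - t^-10

Answer: t^-4 + t^-6 - t^-10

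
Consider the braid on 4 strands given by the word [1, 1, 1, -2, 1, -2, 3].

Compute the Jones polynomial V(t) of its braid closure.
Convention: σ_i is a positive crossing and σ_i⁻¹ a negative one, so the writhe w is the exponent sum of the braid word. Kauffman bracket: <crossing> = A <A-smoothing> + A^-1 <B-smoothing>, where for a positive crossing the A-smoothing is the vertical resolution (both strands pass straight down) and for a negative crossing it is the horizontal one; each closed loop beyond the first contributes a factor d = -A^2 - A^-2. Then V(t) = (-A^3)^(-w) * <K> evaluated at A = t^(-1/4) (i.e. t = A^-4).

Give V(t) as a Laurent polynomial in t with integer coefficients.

The presented braid s1 s1 s1 s2^-1 s1 s2^-1 s3 on 4 strands reduces by inverse Markov moves (closure unchanged at each step):
  Destabilize: the word has the form β·s3 where s3 occurs only as the final letter (β ∈ B_3); drop it and the last strand → 3 strands.
Reduced to β = s1 s1 s1 s2^-1 s1 s2^-1 on 3 strands, 6 crossings.
Compute on β:
Braid: s1 s1 s1 s2^-1 s1 s2^-1 on 3 strands, 6 crossings.
Writhe w = (#positive) - (#negative) = 4 - 2 = 2.
Enumerate smoothing states for the bracket polynomial. There are 2^6 = 64 states.
Each crossing splits two ways (0=vertical, 1=horizontal). The state's weight is A^(#A-smoothings - #B-smoothings) * d^(loops - 1).
Tabulate the states by total A-exponent and number of loops L (A-exp: L × count):
  A^6: L=3 ×1
  A^4: L=2 ×6
  A^2: L=1 ×11, L=3 ×4
  A^0: L=2 ×19, L=4 ×1
  A^-2: L=3 ×15
  A^-4: L=4 ×6
  A^-6: L=5 ×1
Each group contributes A^e * Σ count * d^(L-1):
Powers of d = -A^2 - A^-2: d^2 = A^4 + 2 + A^-4; d^3 = -A^6 - 3*A^2 - 3*A^-2 - A^-6; d^4 = A^8 + 4*A^4 + 6 + 4*A^-4 + A^-8.
  A^6 * (d^2) = A^10 + 2*A^6 + A^2
  A^4 * (6*d) = -6*A^6 - 6*A^2
  A^2 * (11 + 4*d^2) = 4*A^6 + 19*A^2 + 4*A^-2
  A^0 * (19*d + d^3) = -A^6 - 22*A^2 - 22*A^-2 - A^-6
  A^-2 * (15*d^2) = 15*A^2 + 30*A^-2 + 15*A^-6
  A^-4 * (6*d^3) = -6*A^2 - 18*A^-2 - 18*A^-6 - 6*A^-10
  A^-6 * (d^4) = A^2 + 4*A^-2 + 6*A^-6 + 4*A^-10 + A^-14
Summing the groups: <K> = A^10 - A^6 + 2*A^2 - 2*A^-2 + 2*A^-6 - 2*A^-10 + A^-14
Normalise by the writhe: (-A^3)^(-w) = (-A^3)^(-2) = A^-6, so f(A) = A^-6 * <K> = A^4 - 1 + 2*A^-4 - 2*A^-8 + 2*A^-12 - 2*A^-16 + A^-20.
Substitute A = t^(-1/4), i.e. A^e → t^(-e/4): V(t) = t^5 - 2*t^4 + 2*t^3 - 2*t^2 + 2*t - 1 + t^-1

Answer: t^5 - 2*t^4 + 2*t^3 - 2*t^2 + 2*t - 1 + t^-1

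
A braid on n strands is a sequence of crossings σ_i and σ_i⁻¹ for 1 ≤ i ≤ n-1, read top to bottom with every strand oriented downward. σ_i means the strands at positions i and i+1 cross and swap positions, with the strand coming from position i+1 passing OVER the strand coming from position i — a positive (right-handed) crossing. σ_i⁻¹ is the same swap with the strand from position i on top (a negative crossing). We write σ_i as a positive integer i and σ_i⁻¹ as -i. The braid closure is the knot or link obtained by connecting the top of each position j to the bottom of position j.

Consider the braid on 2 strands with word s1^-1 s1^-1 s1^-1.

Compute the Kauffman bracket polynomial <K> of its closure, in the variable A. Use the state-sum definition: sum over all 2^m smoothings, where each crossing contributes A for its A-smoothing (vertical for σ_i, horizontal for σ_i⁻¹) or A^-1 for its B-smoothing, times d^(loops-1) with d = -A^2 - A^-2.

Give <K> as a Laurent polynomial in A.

A^7 - A^3 - A^-5

Derivation:
Braid: s1^-1 s1^-1 s1^-1 on 2 strands, 3 crossings.
Writhe w = (#positive) - (#negative) = 0 - 3 = -3.
State-sum expansion of <K>. There are 2^3 = 8 states.
Each crossing splits two ways (0=vertical, 1=horizontal). The state's weight is A^(#A-smoothings - #B-smoothings) * d^(loops - 1).
  state 000: A-exp=-3, loops=2, term = A^-3 * d^1
  state 001: A-exp=-1, loops=1, term = A^-1 * d^0
  state 010: A-exp=-1, loops=1, term = A^-1 * d^0
  state 011: A-exp=+1, loops=2, term = A^1 * d^1
  state 100: A-exp=-1, loops=1, term = A^-1 * d^0
  state 101: A-exp=+1, loops=2, term = A^1 * d^1
  state 110: A-exp=+1, loops=2, term = A^1 * d^1
  state 111: A-exp=+3, loops=3, term = A^3 * d^2
Collect the terms by A-exponent (count of states per loop number):
Powers of d = -A^2 - A^-2: d^2 = A^4 + 2 + A^-4.
  A^3 * (d^2) = A^7 + 2*A^3 + A^-1
  A^1 * (3*d) = -3*A^3 - 3*A^-1
  A^-1 * (3) = 3*A^-1
  A^-3 * (d) = -A^-1 - A^-5
Summing the groups: <K> = A^7 - A^3 - A^-5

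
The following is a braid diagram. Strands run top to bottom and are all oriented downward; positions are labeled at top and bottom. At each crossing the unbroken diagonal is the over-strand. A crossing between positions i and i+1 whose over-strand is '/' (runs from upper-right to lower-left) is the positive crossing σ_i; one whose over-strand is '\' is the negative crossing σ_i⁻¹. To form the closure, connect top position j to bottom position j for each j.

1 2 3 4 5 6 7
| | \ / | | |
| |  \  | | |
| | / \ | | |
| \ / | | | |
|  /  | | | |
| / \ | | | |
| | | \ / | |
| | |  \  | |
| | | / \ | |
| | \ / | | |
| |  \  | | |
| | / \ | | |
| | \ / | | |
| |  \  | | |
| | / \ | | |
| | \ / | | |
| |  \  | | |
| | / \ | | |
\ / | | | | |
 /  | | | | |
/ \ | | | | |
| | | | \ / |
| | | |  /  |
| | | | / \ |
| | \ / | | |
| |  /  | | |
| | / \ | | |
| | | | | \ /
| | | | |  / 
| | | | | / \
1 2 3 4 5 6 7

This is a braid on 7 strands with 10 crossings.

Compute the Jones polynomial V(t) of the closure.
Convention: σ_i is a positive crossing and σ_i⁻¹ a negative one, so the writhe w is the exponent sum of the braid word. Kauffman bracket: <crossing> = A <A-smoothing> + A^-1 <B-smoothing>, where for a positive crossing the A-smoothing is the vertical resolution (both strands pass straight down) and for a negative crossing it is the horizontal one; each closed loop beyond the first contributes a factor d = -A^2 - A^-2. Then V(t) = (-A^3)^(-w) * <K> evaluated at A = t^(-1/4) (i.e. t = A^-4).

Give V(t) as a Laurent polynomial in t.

t^-1 + t^-3 - t^-4

Derivation:
Reading the diagram top to bottom ('/'-over between positions i,i+1 = s_i, '\'-over = s_i^-1): braid word = s3^-1 s2 s4^-1 s3^-1 s3^-1 s3^-1 s1 s5 s3 s6.
The presented braid s3^-1 s2 s4^-1 s3^-1 s3^-1 s3^-1 s1 s5 s3 s6 on 7 strands reduces by inverse Markov moves (closure unchanged at each step):
  Destabilize: the word has the form β·s6 where s6 occurs only as the final letter (β ∈ B_6); drop it and the last strand → 6 strands.
  Deconjugate: the word is γ·β·γ⁻¹ with γ = s3^-1 (prefix) and γ⁻¹ = s3 (suffix); strip both.
  Destabilize: the word has the form β·s5 where s5 occurs only as the final letter (β ∈ B_5); drop it and the last strand → 5 strands.
Reduced to β = s2 s4^-1 s3^-1 s3^-1 s3^-1 s1 on 5 strands, 6 crossings.
Compute on β:
Braid: s2 s4^-1 s3^-1 s3^-1 s3^-1 s1 on 5 strands, 6 crossings.
Writhe w = (#positive) - (#negative) = 2 - 4 = -2.
Enumerate smoothing states for the bracket polynomial. There are 2^6 = 64 states.
Each crossing splits two ways (0=vertical, 1=horizontal). The state's weight is A^(#A-smoothings - #B-smoothings) * d^(loops - 1).
Tabulate the states by total A-exponent and number of loops L (A-exp: L × count):
  A^6: L=5 ×1
  A^4: L=4 ×5, L=6 ×1
  A^2: L=3 ×10, L=5 ×5
  A^0: L=2 ×9, L=4 ×11
  A^-2: L=1 ×3, L=3 ×11, L=5 ×1
  A^-4: L=2 ×4, L=4 ×2
  A^-6: L=3 ×1
Each group contributes A^e * Σ count * d^(L-1):
Powers of d = -A^2 - A^-2: d^2 = A^4 + 2 + A^-4; d^3 = -A^6 - 3*A^2 - 3*A^-2 - A^-6; d^4 = A^8 + 4*A^4 + 6 + 4*A^-4 + A^-8; d^5 = -A^10 - 5*A^6 - 10*A^2 - 10*A^-2 - 5*A^-6 - A^-10.
  A^6 * (d^4) = A^14 + 4*A^10 + 6*A^6 + 4*A^2 + A^-2
  A^4 * (5*d^3 + d^5) = -A^14 - 10*A^10 - 25*A^6 - 25*A^2 - 10*A^-2 - A^-6
  A^2 * (10*d^2 + 5*d^4) = 5*A^10 + 30*A^6 + 50*A^2 + 30*A^-2 + 5*A^-6
  A^0 * (9*d + 11*d^3) = -11*A^6 - 42*A^2 - 42*A^-2 - 11*A^-6
  A^-2 * (3 + 11*d^2 + d^4) = A^6 + 15*A^2 + 31*A^-2 + 15*A^-6 + A^-10
  A^-4 * (4*d + 2*d^3) = -2*A^2 - 10*A^-2 - 10*A^-6 - 2*A^-10
  A^-6 * (d^2) = A^-2 + 2*A^-6 + A^-10
Summing the groups: <K> = -A^10 + A^6 + A^-2
Normalise by the writhe: (-A^3)^(-w) = (-A^3)^(2) = A^6, so f(A) = A^6 * <K> = -A^16 + A^12 + A^4.
Substitute A = t^(-1/4), i.e. A^e → t^(-e/4): V(t) = t^-1 + t^-3 - t^-4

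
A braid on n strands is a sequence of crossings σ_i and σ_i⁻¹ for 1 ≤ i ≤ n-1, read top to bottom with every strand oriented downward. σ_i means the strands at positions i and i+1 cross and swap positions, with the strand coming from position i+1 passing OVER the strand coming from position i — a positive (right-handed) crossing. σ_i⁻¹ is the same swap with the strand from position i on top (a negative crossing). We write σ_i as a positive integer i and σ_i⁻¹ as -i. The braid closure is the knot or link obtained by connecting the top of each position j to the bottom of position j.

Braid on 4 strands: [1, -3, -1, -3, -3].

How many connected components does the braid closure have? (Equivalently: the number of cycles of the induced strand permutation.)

Track the strand permutation on 4 strands, starting from identity.
  step 1: s1 swaps positions 1,2 -> [2 1 3 4]
  step 2: s3^-1 swaps positions 3,4 -> [2 1 4 3]
  step 3: s1^-1 swaps positions 1,2 -> [1 2 4 3]
  step 4: s3^-1 swaps positions 3,4 -> [1 2 3 4]
  step 5: s3^-1 swaps positions 3,4 -> [1 2 4 3]
Final permutation (position -> original strand): [1 2 4 3]
Closure components = cycle count of this permutation = 3.

Answer: 3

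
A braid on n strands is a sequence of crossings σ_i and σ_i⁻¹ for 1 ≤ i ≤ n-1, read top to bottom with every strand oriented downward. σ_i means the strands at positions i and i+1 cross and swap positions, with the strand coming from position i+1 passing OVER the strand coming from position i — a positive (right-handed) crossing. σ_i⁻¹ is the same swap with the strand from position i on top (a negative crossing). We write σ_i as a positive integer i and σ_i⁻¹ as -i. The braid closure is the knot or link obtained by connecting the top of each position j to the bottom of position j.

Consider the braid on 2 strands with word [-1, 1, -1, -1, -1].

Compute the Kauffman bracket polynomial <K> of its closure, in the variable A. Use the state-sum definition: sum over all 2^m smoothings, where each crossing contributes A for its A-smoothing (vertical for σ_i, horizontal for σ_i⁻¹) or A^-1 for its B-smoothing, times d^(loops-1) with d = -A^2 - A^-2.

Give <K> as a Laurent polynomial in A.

First cancel adjacent σ_i σ_i⁻¹ pairs (Reidemeister II — same braid, same closure): s1^-1 s1 s1^-1 s1^-1 s1^-1 → s1^-1 s1^-1 s1^-1.
Braid: s1^-1 s1^-1 s1^-1 on 2 strands, 3 crossings.
Writhe w = (#positive) - (#negative) = 0 - 3 = -3.
Computing the Kauffman bracket via state sum. There are 2^3 = 8 states.
For each crossing: s=0 is the vertical smoothing, s=1 horizontal. Crossing k contributes A^(sign_k * (1 - 2*s_k)); loop factor d = -A^2 - A^-2.
  state 000: A-exp=-3, loops=2, term = A^-3 * d^1
  state 001: A-exp=-1, loops=1, term = A^-1 * d^0
  state 010: A-exp=-1, loops=1, term = A^-1 * d^0
  state 011: A-exp=+1, loops=2, term = A^1 * d^1
  state 100: A-exp=-1, loops=1, term = A^-1 * d^0
  state 101: A-exp=+1, loops=2, term = A^1 * d^1
  state 110: A-exp=+1, loops=2, term = A^1 * d^1
  state 111: A-exp=+3, loops=3, term = A^3 * d^2
Collect the terms by A-exponent (count of states per loop number):
Powers of d = -A^2 - A^-2: d^2 = A^4 + 2 + A^-4.
  A^3 * (d^2) = A^7 + 2*A^3 + A^-1
  A^1 * (3*d) = -3*A^3 - 3*A^-1
  A^-1 * (3) = 3*A^-1
  A^-3 * (d) = -A^-1 - A^-5
Summing the groups: <K> = A^7 - A^3 - A^-5

Answer: A^7 - A^3 - A^-5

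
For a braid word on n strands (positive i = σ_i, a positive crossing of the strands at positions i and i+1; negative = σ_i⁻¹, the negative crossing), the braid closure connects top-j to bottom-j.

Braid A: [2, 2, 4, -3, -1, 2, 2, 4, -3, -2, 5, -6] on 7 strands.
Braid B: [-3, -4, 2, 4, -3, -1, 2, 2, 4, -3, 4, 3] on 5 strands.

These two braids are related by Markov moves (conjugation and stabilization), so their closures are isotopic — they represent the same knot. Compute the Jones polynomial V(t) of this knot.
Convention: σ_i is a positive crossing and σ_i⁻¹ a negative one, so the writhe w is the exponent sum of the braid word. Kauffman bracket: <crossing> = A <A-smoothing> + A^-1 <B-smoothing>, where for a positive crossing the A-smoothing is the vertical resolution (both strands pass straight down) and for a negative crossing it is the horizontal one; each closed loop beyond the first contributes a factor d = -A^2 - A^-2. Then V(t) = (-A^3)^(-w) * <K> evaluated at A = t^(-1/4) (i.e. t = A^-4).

Markov-equivalent braids have isotopic closures, hence identical knot invariants. Strip the Markov moves from each word to reach a common short braid β, then compute V(t) once on β.
Braid A: s2 s2 s4 s3^-1 s1^-1 s2 s2 s4 s3^-1 s2^-1 s5 s6^-1 on 7 strands reduces by inverse Markov moves (closure unchanged at each step):
  Destabilize: the word has the form β·s6^-1 where s6^-1 occurs only as the final letter (β ∈ B_6); drop it and the last strand → 6 strands.
  Destabilize: the word has the form β·s5 where s5 occurs only as the final letter (β ∈ B_5); drop it and the last strand → 5 strands.
  Deconjugate: the word is γ·β·γ⁻¹ with γ = s2 (prefix) and γ⁻¹ = s2^-1 (suffix); strip both.
Reduced to β = s2 s4 s3^-1 s1^-1 s2 s2 s4 s3^-1 on 5 strands, 8 crossings.
Braid B: s3^-1 s4^-1 s2 s4 s3^-1 s1^-1 s2 s2 s4 s3^-1 s4 s3 on 5 strands reduces by inverse Markov moves (closure unchanged at each step):
  Deconjugate: the word is γ·β·γ⁻¹ with γ = s3^-1 s4^-1 (prefix) and γ⁻¹ = s4 s3 (suffix); strip both.
Reduced to β = s2 s4 s3^-1 s1^-1 s2 s2 s4 s3^-1 on 5 strands, 8 crossings.
Both give the same β = s2 s4 s3^-1 s1^-1 s2 s2 s4 s3^-1 on 5 strands, so one state sum suffices:
Braid: s2 s4 s3^-1 s1^-1 s2 s2 s4 s3^-1 on 5 strands, 8 crossings.
Writhe w = (#positive) - (#negative) = 5 - 3 = 2.
Enumerate smoothing states for the bracket polynomial. There are 2^8 = 256 states.
Each crossing splits two ways (0=vertical, 1=horizontal). The state's weight is A^(#A-smoothings - #B-smoothings) * d^(loops - 1).
Tabulate the states by total A-exponent and number of loops L (A-exp: L × count):
  A^8: L=4 ×1
  A^6: L=3 ×7, L=5 ×1
  A^4: L=2 ×19, L=4 ×9
  A^2: L=1 ×19, L=3 ×35, L=5 ×2
  A^0: L=2 ×48, L=4 ×22
  A^-2: L=3 ×49, L=5 ×7
  A^-4: L=4 ×27, L=6 ×1
  A^-6: L=5 ×8
  A^-8: L=6 ×1
Each group contributes A^e * Σ count * d^(L-1):
Powers of d = -A^2 - A^-2: d^2 = A^4 + 2 + A^-4; d^3 = -A^6 - 3*A^2 - 3*A^-2 - A^-6; d^4 = A^8 + 4*A^4 + 6 + 4*A^-4 + A^-8; d^5 = -A^10 - 5*A^6 - 10*A^2 - 10*A^-2 - 5*A^-6 - A^-10.
  A^8 * (d^3) = -A^14 - 3*A^10 - 3*A^6 - A^2
  A^6 * (7*d^2 + d^4) = A^14 + 11*A^10 + 20*A^6 + 11*A^2 + A^-2
  A^4 * (19*d + 9*d^3) = -9*A^10 - 46*A^6 - 46*A^2 - 9*A^-2
  A^2 * (19 + 35*d^2 + 2*d^4) = 2*A^10 + 43*A^6 + 101*A^2 + 43*A^-2 + 2*A^-6
  A^0 * (48*d + 22*d^3) = -22*A^6 - 114*A^2 - 114*A^-2 - 22*A^-6
  A^-2 * (49*d^2 + 7*d^4) = 7*A^6 + 77*A^2 + 140*A^-2 + 77*A^-6 + 7*A^-10
  A^-4 * (27*d^3 + d^5) = -A^6 - 32*A^2 - 91*A^-2 - 91*A^-6 - 32*A^-10 - A^-14
  A^-6 * (8*d^4) = 8*A^2 + 32*A^-2 + 48*A^-6 + 32*A^-10 + 8*A^-14
  A^-8 * (d^5) = -A^2 - 5*A^-2 - 10*A^-6 - 10*A^-10 - 5*A^-14 - A^-18
Summing the groups: <K> = A^10 - 2*A^6 + 3*A^2 - 3*A^-2 + 4*A^-6 - 3*A^-10 + 2*A^-14 - A^-18
Normalise by the writhe: (-A^3)^(-w) = (-A^3)^(-2) = A^-6, so f(A) = A^-6 * <K> = A^4 - 2 + 3*A^-4 - 3*A^-8 + 4*A^-12 - 3*A^-16 + 2*A^-20 - A^-24.
Substitute A = t^(-1/4), i.e. A^e → t^(-e/4): V(t) = -t^6 + 2*t^5 - 3*t^4 + 4*t^3 - 3*t^2 + 3*t - 2 + t^-1

Answer: -t^6 + 2*t^5 - 3*t^4 + 4*t^3 - 3*t^2 + 3*t - 2 + t^-1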